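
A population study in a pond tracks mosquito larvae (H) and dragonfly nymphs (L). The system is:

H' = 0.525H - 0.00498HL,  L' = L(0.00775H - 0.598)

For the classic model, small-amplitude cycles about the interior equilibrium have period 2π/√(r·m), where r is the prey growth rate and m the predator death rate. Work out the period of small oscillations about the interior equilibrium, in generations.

T ≈ 11.2 generations

Here r = 0.525 and m = 0.598, so r·m = 0.314.
ω = √0.314 = 0.56 per generation, hence T = 2π/ω ≈ 11.2 generations.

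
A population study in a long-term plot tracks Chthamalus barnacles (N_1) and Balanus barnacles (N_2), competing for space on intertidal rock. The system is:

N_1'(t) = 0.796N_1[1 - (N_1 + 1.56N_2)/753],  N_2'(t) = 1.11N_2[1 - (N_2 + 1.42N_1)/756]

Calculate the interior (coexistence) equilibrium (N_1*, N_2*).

N_1* ≈ 351, N_2* ≈ 258

Setting both brackets to zero gives the nullclines N_1 + 1.56N_2 = 753 and 1.42N_1 + N_2 = 756.
Substituting N_2 = 756 - 1.42N_1 into the first: N_1(1 - 1.56·1.42) = 753 - 1.56·756.
So N_1* = -426/-1.22 = 351, and then N_2* = 756 - 1.42·351 = 258.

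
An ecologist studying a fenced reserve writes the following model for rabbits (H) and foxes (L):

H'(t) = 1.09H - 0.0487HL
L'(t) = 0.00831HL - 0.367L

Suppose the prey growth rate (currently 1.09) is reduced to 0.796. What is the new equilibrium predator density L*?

At the interior fixed point, setting dH/dt = 0 with H > 0 fixes L* = (prey growth rate)/(HL coefficient) — independent of the other coefficients.
With the change, L* = 0.796/0.0487 = 16.3; it falls from 22.4.

L* ≈ 16.3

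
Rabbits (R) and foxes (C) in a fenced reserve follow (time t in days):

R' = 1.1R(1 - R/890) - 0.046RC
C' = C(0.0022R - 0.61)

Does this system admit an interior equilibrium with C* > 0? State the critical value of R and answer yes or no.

Threshold R = 277; K > 277, so yes, the predator persists.

The predator equation gives dC/dt > 0 only when R > 0.61/0.0022 = 277.
Without the predator, R → K = 890. Since 890 > 277, the predator can invade and persist.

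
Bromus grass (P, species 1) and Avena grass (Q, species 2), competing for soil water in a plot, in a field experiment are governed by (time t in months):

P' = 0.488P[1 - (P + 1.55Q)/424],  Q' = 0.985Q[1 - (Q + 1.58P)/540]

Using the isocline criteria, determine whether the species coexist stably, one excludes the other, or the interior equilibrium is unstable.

unstable coexistence (outcome depends on initial conditions)

Compare the nullcline intercepts: K1/α12 = 424/1.55 = 274 < K2 = 540; K2/α21 = 540/1.58 = 342 < K1 = 424.
Since both are reversed, neither can invade when rare; the interior point is a saddle.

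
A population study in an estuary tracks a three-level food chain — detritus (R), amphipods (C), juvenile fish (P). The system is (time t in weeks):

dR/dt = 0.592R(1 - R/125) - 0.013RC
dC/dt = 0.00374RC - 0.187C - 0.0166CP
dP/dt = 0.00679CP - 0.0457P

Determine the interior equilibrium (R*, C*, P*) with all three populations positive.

From dP/dt = 0: 0.00679C* = 0.0457, so C* = 6.73.
From dR/dt = 0: 0.592(1 - R*/125) = 0.013·6.73, giving R* = 125·(1 - 0.148) = 107.
From dC/dt = 0: 0.00374·107 - 0.187 = 0.0166P*, so P* = 0.211/0.0166 = 12.7.

R* ≈ 107, C* ≈ 6.73, P* ≈ 12.7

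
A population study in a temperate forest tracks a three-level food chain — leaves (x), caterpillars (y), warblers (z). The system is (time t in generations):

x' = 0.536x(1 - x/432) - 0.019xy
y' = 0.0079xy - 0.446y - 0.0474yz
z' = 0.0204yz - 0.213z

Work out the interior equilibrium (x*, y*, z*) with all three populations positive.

x* ≈ 272, y* ≈ 10.4, z* ≈ 35.9

From dz/dt = 0: 0.0204y* = 0.213, so y* = 10.4.
From dx/dt = 0: 0.536(1 - x*/432) = 0.019·10.4, giving x* = 432·(1 - 0.37) = 272.
From dy/dt = 0: 0.0079·272 - 0.446 = 0.0474z*, so z* = 1.7/0.0474 = 35.9.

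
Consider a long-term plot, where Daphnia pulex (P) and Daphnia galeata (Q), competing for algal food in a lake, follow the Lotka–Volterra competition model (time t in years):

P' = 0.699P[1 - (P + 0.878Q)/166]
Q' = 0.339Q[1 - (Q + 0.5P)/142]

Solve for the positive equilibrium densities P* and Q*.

Setting both brackets to zero gives the nullclines P + 0.878Q = 166 and 0.5P + Q = 142.
Substituting Q = 142 - 0.5P into the first: P(1 - 0.878·0.5) = 166 - 0.878·142.
So P* = 41.3/0.561 = 73.7, and then Q* = 142 - 0.5·73.7 = 105.

P* ≈ 73.7, Q* ≈ 105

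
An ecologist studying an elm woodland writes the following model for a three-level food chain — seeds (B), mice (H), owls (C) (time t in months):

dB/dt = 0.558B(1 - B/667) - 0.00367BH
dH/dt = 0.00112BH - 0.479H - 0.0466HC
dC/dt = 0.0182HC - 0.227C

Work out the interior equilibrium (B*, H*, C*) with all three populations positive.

B* ≈ 612, H* ≈ 12.5, C* ≈ 4.44

From dC/dt = 0: 0.0182H* = 0.227, so H* = 12.5.
From dB/dt = 0: 0.558(1 - B*/667) = 0.00367·12.5, giving B* = 667·(1 - 0.082) = 612.
From dH/dt = 0: 0.00112·612 - 0.479 = 0.0466C*, so C* = 0.207/0.0466 = 4.44.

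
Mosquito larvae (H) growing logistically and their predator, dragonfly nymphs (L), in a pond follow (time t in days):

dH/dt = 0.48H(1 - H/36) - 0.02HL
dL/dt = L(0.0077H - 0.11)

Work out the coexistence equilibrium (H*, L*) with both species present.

H* ≈ 14.3, L* ≈ 14.5

From dL/dt = 0 with L > 0: 0.0077H* = 0.11, so H* = 14.3.
Substitute into dH/dt = 0: 0.48(1 - 14.3/36) = 0.02L*.
The bracket is 0.603, giving L* = 0.29/0.02 = 14.5.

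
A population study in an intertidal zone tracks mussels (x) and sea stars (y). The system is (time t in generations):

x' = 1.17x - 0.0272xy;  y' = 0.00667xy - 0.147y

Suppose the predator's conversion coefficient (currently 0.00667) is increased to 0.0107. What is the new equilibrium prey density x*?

x* ≈ 13.7

At the interior fixed point, setting dy/dt = 0 with y > 0 fixes x* = (predator death rate)/(xy coefficient) — independent of the other coefficients.
With the change, x* = 0.147/0.0107 = 13.7; it falls from 22.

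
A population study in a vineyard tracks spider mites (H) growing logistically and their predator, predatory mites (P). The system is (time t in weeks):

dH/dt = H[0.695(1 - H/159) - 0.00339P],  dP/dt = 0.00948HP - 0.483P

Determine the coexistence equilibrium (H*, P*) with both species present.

H* ≈ 50.9, P* ≈ 139

From dP/dt = 0 with P > 0: 0.00948H* = 0.483, so H* = 50.9.
Substitute into dH/dt = 0: 0.695(1 - 50.9/159) = 0.00339P*.
The bracket is 0.68, giving P* = 0.472/0.00339 = 139.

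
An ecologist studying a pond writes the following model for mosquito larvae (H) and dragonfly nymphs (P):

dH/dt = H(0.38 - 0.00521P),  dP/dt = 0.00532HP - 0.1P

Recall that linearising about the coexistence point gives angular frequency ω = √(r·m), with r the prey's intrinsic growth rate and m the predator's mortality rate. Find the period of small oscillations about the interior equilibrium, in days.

Here r = 0.38 and m = 0.1, so r·m = 0.038.
ω = √0.038 = 0.195 per day, hence T = 2π/ω ≈ 32.2 days.

T ≈ 32.2 days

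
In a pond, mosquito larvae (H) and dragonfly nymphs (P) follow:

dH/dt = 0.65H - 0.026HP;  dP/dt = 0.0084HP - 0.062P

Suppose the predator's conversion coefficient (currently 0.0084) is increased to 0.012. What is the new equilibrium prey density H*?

H* ≈ 5.17

At the interior fixed point, setting dP/dt = 0 with P > 0 fixes H* = (predator death rate)/(HP coefficient) — independent of the other coefficients.
With the change, H* = 0.062/0.012 = 5.17; it falls from 7.38.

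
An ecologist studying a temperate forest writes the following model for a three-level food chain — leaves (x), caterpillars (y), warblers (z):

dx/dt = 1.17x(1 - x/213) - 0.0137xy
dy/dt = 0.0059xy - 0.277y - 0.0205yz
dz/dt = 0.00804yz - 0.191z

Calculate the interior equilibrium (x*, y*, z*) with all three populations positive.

x* ≈ 154, y* ≈ 23.8, z* ≈ 30.7

From dz/dt = 0: 0.00804y* = 0.191, so y* = 23.8.
From dx/dt = 0: 1.17(1 - x*/213) = 0.0137·23.8, giving x* = 213·(1 - 0.278) = 154.
From dy/dt = 0: 0.0059·154 - 0.277 = 0.0205z*, so z* = 0.63/0.0205 = 30.7.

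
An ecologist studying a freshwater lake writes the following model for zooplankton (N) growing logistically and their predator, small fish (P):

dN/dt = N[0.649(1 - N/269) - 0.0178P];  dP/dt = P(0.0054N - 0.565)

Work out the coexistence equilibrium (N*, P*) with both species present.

N* ≈ 105, P* ≈ 22.3

From dP/dt = 0 with P > 0: 0.0054N* = 0.565, so N* = 105.
Substitute into dN/dt = 0: 0.649(1 - 105/269) = 0.0178P*.
The bracket is 0.611, giving P* = 0.397/0.0178 = 22.3.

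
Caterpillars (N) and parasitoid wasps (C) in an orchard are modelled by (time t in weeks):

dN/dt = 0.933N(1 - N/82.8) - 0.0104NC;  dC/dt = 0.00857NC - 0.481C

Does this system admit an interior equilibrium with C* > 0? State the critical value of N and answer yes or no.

Threshold N = 56.1; K > 56.1, so yes, the predator persists.

The predator equation gives dC/dt > 0 only when N > 0.481/0.00857 = 56.1.
Without the predator, N → K = 82.8. Since 82.8 > 56.1, the predator can invade and persist.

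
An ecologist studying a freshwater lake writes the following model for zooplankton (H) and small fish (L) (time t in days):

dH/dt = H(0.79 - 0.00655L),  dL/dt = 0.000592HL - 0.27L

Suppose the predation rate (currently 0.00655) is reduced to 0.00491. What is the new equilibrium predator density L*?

At the interior fixed point, setting dH/dt = 0 with H > 0 fixes L* = (prey growth rate)/(HL coefficient) — independent of the other coefficients.
With the change, L* = 0.79/0.00491 = 161; it rises from 121.

L* ≈ 161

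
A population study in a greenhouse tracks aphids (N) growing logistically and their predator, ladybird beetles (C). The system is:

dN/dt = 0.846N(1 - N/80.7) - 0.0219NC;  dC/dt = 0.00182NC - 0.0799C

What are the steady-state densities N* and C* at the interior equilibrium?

N* ≈ 43.9, C* ≈ 17.6

From dC/dt = 0 with C > 0: 0.00182N* = 0.0799, so N* = 43.9.
Substitute into dN/dt = 0: 0.846(1 - 43.9/80.7) = 0.0219C*.
The bracket is 0.456, giving C* = 0.386/0.0219 = 17.6.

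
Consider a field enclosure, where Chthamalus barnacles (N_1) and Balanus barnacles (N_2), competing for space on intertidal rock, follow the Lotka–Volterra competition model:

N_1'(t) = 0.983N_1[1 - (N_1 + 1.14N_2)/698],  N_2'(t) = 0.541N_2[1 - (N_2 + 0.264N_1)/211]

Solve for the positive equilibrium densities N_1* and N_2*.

Setting both brackets to zero gives the nullclines N_1 + 1.14N_2 = 698 and 0.264N_1 + N_2 = 211.
Substituting N_2 = 211 - 0.264N_1 into the first: N_1(1 - 1.14·0.264) = 698 - 1.14·211.
So N_1* = 457/0.699 = 654, and then N_2* = 211 - 0.264·654 = 38.2.

N_1* ≈ 654, N_2* ≈ 38.2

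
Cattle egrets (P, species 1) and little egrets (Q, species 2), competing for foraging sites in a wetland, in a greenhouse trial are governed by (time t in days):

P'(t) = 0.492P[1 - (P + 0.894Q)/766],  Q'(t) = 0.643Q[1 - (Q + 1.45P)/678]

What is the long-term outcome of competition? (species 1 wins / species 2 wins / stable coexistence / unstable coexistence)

species 1 excludes species 2

Compare the nullcline intercepts: K1/α12 = 766/0.894 = 857 > K2 = 678; K2/α21 = 678/1.45 = 468 < K1 = 766.
Since the inequalities point opposite ways, species 1 can invade but species 2 cannot.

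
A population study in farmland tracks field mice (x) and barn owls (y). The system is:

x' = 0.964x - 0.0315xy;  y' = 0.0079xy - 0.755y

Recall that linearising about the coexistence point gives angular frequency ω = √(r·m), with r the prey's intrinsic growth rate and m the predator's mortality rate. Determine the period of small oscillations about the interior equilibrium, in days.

T ≈ 7.36 days

Here r = 0.964 and m = 0.755, so r·m = 0.728.
ω = √0.728 = 0.853 per day, hence T = 2π/ω ≈ 7.36 days.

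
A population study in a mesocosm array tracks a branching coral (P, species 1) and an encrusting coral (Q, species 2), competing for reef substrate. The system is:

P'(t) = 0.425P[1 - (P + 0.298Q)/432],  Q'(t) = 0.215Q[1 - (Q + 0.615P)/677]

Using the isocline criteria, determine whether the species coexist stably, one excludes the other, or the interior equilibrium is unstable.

Compare the nullcline intercepts: K1/α12 = 432/0.298 = 1450 > K2 = 677; K2/α21 = 677/0.615 = 1100 > K1 = 432.
Since both inequalities hold, each species can invade when rare, so the interior equilibrium is stable.

stable coexistence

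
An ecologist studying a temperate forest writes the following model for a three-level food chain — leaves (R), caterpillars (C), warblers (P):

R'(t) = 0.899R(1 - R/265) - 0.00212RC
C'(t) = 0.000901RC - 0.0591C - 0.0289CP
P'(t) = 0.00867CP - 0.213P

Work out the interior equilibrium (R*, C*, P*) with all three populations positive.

R* ≈ 250, C* ≈ 24.6, P* ≈ 5.74

From dP/dt = 0: 0.00867C* = 0.213, so C* = 24.6.
From dR/dt = 0: 0.899(1 - R*/265) = 0.00212·24.6, giving R* = 265·(1 - 0.0579) = 250.
From dC/dt = 0: 0.000901·250 - 0.0591 = 0.0289P*, so P* = 0.166/0.0289 = 5.74.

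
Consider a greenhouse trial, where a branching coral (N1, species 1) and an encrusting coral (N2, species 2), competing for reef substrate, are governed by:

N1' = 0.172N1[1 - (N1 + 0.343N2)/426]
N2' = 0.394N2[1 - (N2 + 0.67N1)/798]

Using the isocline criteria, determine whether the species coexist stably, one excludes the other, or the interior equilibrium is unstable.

Compare the nullcline intercepts: K1/α12 = 426/0.343 = 1240 > K2 = 798; K2/α21 = 798/0.67 = 1190 > K1 = 426.
Since both inequalities hold, each species can invade when rare, so the interior equilibrium is stable.

stable coexistence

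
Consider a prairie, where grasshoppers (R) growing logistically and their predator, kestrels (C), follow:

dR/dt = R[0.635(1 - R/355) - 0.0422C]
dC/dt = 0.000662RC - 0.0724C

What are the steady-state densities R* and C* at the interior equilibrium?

From dC/dt = 0 with C > 0: 0.000662R* = 0.0724, so R* = 109.
Substitute into dR/dt = 0: 0.635(1 - 109/355) = 0.0422C*.
The bracket is 0.692, giving C* = 0.439/0.0422 = 10.4.

R* ≈ 109, C* ≈ 10.4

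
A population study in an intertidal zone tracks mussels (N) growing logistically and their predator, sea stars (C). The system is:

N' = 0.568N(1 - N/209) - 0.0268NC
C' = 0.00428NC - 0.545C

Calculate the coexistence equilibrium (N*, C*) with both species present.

N* ≈ 127, C* ≈ 8.28

From dC/dt = 0 with C > 0: 0.00428N* = 0.545, so N* = 127.
Substitute into dN/dt = 0: 0.568(1 - 127/209) = 0.0268C*.
The bracket is 0.391, giving C* = 0.222/0.0268 = 8.28.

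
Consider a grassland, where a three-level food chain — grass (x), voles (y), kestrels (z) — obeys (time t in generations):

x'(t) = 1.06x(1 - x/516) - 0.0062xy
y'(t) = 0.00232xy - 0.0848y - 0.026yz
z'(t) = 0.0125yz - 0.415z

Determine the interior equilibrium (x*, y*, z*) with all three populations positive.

From dz/dt = 0: 0.0125y* = 0.415, so y* = 33.2.
From dx/dt = 0: 1.06(1 - x*/516) = 0.0062·33.2, giving x* = 516·(1 - 0.194) = 416.
From dy/dt = 0: 0.00232·416 - 0.0848 = 0.026z*, so z* = 0.88/0.026 = 33.8.

x* ≈ 416, y* ≈ 33.2, z* ≈ 33.8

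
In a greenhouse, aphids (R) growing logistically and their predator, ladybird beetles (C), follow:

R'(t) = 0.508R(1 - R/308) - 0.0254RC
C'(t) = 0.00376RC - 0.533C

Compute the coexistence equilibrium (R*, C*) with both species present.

From dC/dt = 0 with C > 0: 0.00376R* = 0.533, so R* = 142.
Substitute into dR/dt = 0: 0.508(1 - 142/308) = 0.0254C*.
The bracket is 0.54, giving C* = 0.274/0.0254 = 10.8.

R* ≈ 142, C* ≈ 10.8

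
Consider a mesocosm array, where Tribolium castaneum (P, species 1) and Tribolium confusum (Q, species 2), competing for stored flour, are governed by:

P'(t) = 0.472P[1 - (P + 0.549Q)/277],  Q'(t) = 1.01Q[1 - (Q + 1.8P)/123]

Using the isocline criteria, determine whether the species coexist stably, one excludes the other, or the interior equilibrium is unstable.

species 1 excludes species 2

Compare the nullcline intercepts: K1/α12 = 277/0.549 = 505 > K2 = 123; K2/α21 = 123/1.8 = 68.3 < K1 = 277.
Since the inequalities point opposite ways, species 1 can invade but species 2 cannot.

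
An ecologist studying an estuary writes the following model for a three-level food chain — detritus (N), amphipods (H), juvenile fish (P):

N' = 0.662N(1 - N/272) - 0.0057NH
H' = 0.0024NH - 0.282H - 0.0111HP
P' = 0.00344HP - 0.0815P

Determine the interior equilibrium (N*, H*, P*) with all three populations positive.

N* ≈ 217, H* ≈ 23.7, P* ≈ 21.4

From dP/dt = 0: 0.00344H* = 0.0815, so H* = 23.7.
From dN/dt = 0: 0.662(1 - N*/272) = 0.0057·23.7, giving N* = 272·(1 - 0.204) = 217.
From dH/dt = 0: 0.0024·217 - 0.282 = 0.0111P*, so P* = 0.238/0.0111 = 21.4.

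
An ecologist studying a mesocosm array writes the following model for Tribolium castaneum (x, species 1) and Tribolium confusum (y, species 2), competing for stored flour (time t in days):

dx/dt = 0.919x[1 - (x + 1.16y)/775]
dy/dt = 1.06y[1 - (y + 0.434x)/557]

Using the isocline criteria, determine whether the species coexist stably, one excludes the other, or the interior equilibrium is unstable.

stable coexistence

Compare the nullcline intercepts: K1/α12 = 775/1.16 = 668 > K2 = 557; K2/α21 = 557/0.434 = 1280 > K1 = 775.
Since both inequalities hold, each species can invade when rare, so the interior equilibrium is stable.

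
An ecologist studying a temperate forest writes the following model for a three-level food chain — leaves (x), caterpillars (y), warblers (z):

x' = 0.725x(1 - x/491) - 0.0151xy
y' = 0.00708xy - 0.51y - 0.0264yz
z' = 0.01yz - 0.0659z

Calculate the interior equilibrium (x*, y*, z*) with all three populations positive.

x* ≈ 424, y* ≈ 6.59, z* ≈ 94.3

From dz/dt = 0: 0.01y* = 0.0659, so y* = 6.59.
From dx/dt = 0: 0.725(1 - x*/491) = 0.0151·6.59, giving x* = 491·(1 - 0.137) = 424.
From dy/dt = 0: 0.00708·424 - 0.51 = 0.0264z*, so z* = 2.49/0.0264 = 94.3.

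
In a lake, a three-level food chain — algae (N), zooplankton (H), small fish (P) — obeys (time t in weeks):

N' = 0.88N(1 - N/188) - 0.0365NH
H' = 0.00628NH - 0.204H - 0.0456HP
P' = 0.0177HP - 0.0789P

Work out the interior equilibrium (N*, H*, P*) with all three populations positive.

N* ≈ 153, H* ≈ 4.46, P* ≈ 16.6

From dP/dt = 0: 0.0177H* = 0.0789, so H* = 4.46.
From dN/dt = 0: 0.88(1 - N*/188) = 0.0365·4.46, giving N* = 188·(1 - 0.185) = 153.
From dH/dt = 0: 0.00628·153 - 0.204 = 0.0456P*, so P* = 0.758/0.0456 = 16.6.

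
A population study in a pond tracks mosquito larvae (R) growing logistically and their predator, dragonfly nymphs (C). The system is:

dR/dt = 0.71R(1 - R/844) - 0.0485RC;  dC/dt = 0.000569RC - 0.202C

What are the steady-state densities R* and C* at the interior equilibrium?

R* ≈ 355, C* ≈ 8.48

From dC/dt = 0 with C > 0: 0.000569R* = 0.202, so R* = 355.
Substitute into dR/dt = 0: 0.71(1 - 355/844) = 0.0485C*.
The bracket is 0.579, giving C* = 0.411/0.0485 = 8.48.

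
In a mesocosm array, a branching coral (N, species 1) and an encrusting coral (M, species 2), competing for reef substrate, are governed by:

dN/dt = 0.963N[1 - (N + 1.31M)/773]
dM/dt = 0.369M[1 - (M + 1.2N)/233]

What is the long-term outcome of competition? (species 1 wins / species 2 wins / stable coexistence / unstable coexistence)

species 1 excludes species 2

Compare the nullcline intercepts: K1/α12 = 773/1.31 = 590 > K2 = 233; K2/α21 = 233/1.2 = 194 < K1 = 773.
Since the inequalities point opposite ways, species 1 can invade but species 2 cannot.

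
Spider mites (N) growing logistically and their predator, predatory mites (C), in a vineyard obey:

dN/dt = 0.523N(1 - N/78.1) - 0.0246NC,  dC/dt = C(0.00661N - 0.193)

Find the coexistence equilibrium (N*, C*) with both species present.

N* ≈ 29.2, C* ≈ 13.3

From dC/dt = 0 with C > 0: 0.00661N* = 0.193, so N* = 29.2.
Substitute into dN/dt = 0: 0.523(1 - 29.2/78.1) = 0.0246C*.
The bracket is 0.626, giving C* = 0.327/0.0246 = 13.3.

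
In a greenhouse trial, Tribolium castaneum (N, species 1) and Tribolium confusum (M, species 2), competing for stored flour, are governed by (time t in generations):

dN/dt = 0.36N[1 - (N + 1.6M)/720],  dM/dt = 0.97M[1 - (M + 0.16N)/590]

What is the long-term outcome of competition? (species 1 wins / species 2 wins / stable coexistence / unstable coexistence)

species 2 excludes species 1

Compare the nullcline intercepts: K1/α12 = 720/1.6 = 450 < K2 = 590; K2/α21 = 590/0.16 = 3690 > K1 = 720.
Since the inequalities point opposite ways, species 2 can invade but species 1 cannot.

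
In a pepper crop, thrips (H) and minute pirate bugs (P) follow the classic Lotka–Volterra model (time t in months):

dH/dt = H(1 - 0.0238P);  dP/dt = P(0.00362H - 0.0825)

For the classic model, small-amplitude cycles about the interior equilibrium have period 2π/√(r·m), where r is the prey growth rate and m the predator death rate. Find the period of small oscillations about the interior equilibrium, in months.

Here r = 1 and m = 0.0825, so r·m = 0.0825.
ω = √0.0825 = 0.287 per month, hence T = 2π/ω ≈ 21.9 months.

T ≈ 21.9 months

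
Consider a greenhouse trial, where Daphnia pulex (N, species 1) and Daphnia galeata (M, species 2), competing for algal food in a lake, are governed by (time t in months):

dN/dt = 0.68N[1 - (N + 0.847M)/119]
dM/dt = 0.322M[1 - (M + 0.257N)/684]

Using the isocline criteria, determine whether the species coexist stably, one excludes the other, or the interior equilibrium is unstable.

species 2 excludes species 1

Compare the nullcline intercepts: K1/α12 = 119/0.847 = 140 < K2 = 684; K2/α21 = 684/0.257 = 2660 > K1 = 119.
Since the inequalities point opposite ways, species 2 can invade but species 1 cannot.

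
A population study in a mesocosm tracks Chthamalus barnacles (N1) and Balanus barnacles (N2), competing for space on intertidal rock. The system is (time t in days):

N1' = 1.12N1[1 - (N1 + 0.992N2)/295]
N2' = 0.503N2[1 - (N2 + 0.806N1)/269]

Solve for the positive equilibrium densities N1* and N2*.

N1* ≈ 140, N2* ≈ 156

Setting both brackets to zero gives the nullclines N1 + 0.992N2 = 295 and 0.806N1 + N2 = 269.
Substituting N2 = 269 - 0.806N1 into the first: N1(1 - 0.992·0.806) = 295 - 0.992·269.
So N1* = 28.2/0.2 = 140, and then N2* = 269 - 0.806·140 = 156.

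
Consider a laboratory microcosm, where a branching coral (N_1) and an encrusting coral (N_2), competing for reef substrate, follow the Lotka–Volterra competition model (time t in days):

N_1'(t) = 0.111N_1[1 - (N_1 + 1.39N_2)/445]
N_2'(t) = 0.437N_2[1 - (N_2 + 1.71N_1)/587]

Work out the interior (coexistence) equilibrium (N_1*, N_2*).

N_1* ≈ 269, N_2* ≈ 126

Setting both brackets to zero gives the nullclines N_1 + 1.39N_2 = 445 and 1.71N_1 + N_2 = 587.
Substituting N_2 = 587 - 1.71N_1 into the first: N_1(1 - 1.39·1.71) = 445 - 1.39·587.
So N_1* = -371/-1.38 = 269, and then N_2* = 587 - 1.71·269 = 126.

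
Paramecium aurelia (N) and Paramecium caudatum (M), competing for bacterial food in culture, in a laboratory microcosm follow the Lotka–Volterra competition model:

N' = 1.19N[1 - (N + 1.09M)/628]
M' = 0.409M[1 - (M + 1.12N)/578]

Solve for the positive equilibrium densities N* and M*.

N* ≈ 9.15, M* ≈ 568

Setting both brackets to zero gives the nullclines N + 1.09M = 628 and 1.12N + M = 578.
Substituting M = 578 - 1.12N into the first: N(1 - 1.09·1.12) = 628 - 1.09·578.
So N* = -2.02/-0.221 = 9.15, and then M* = 578 - 1.12·9.15 = 568.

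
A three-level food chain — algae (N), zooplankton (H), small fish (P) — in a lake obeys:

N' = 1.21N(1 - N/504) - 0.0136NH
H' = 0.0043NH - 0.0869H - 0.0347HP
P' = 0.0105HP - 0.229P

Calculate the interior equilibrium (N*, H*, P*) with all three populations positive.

N* ≈ 380, H* ≈ 21.8, P* ≈ 44.6

From dP/dt = 0: 0.0105H* = 0.229, so H* = 21.8.
From dN/dt = 0: 1.21(1 - N*/504) = 0.0136·21.8, giving N* = 504·(1 - 0.245) = 380.
From dH/dt = 0: 0.0043·380 - 0.0869 = 0.0347P*, so P* = 1.55/0.0347 = 44.6.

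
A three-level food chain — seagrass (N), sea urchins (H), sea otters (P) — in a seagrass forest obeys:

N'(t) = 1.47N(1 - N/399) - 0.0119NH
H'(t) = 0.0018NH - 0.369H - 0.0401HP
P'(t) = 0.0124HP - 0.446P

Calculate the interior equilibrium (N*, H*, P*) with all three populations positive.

N* ≈ 283, H* ≈ 36, P* ≈ 3.49

From dP/dt = 0: 0.0124H* = 0.446, so H* = 36.
From dN/dt = 0: 1.47(1 - N*/399) = 0.0119·36, giving N* = 399·(1 - 0.291) = 283.
From dH/dt = 0: 0.0018·283 - 0.369 = 0.0401P*, so P* = 0.14/0.0401 = 3.49.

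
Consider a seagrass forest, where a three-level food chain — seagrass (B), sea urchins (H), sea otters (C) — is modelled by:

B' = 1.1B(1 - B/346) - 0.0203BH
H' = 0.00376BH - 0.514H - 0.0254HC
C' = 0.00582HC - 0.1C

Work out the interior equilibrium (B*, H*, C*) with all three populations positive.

From dC/dt = 0: 0.00582H* = 0.1, so H* = 17.2.
From dB/dt = 0: 1.1(1 - B*/346) = 0.0203·17.2, giving B* = 346·(1 - 0.317) = 236.
From dH/dt = 0: 0.00376·236 - 0.514 = 0.0254C*, so C* = 0.374/0.0254 = 14.7.

B* ≈ 236, H* ≈ 17.2, C* ≈ 14.7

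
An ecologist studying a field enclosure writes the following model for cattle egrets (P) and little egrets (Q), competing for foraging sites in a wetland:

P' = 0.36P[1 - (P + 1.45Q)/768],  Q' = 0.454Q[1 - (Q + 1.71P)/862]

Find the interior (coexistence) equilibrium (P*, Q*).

Setting both brackets to zero gives the nullclines P + 1.45Q = 768 and 1.71P + Q = 862.
Substituting Q = 862 - 1.71P into the first: P(1 - 1.45·1.71) = 768 - 1.45·862.
So P* = -482/-1.48 = 326, and then Q* = 862 - 1.71·326 = 305.

P* ≈ 326, Q* ≈ 305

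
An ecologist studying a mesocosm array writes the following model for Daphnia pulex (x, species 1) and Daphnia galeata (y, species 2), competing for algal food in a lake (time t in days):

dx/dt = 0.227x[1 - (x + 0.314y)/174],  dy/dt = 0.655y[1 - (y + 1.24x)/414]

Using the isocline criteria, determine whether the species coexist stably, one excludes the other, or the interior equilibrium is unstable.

stable coexistence

Compare the nullcline intercepts: K1/α12 = 174/0.314 = 554 > K2 = 414; K2/α21 = 414/1.24 = 334 > K1 = 174.
Since both inequalities hold, each species can invade when rare, so the interior equilibrium is stable.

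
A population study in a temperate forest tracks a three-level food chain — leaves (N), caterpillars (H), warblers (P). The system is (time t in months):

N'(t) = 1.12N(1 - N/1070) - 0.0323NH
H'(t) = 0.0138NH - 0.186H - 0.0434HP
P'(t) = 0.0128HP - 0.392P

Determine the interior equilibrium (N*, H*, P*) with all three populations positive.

N* ≈ 125, H* ≈ 30.6, P* ≈ 35.5

From dP/dt = 0: 0.0128H* = 0.392, so H* = 30.6.
From dN/dt = 0: 1.12(1 - N*/1070) = 0.0323·30.6, giving N* = 1070·(1 - 0.883) = 125.
From dH/dt = 0: 0.0138·125 - 0.186 = 0.0434P*, so P* = 1.54/0.0434 = 35.5.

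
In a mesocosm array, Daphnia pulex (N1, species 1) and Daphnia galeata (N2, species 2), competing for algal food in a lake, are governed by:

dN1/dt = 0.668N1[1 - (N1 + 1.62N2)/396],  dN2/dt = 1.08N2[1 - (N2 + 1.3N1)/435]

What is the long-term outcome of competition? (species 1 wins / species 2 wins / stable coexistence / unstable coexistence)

Compare the nullcline intercepts: K1/α12 = 396/1.62 = 244 < K2 = 435; K2/α21 = 435/1.3 = 335 < K1 = 396.
Since both are reversed, neither can invade when rare; the interior point is a saddle.

unstable coexistence (outcome depends on initial conditions)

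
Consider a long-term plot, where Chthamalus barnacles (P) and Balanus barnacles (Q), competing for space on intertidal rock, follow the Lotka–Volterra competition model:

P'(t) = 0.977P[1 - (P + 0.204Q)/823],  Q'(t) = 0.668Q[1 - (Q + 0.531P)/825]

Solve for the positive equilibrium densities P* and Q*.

P* ≈ 734, Q* ≈ 435

Setting both brackets to zero gives the nullclines P + 0.204Q = 823 and 0.531P + Q = 825.
Substituting Q = 825 - 0.531P into the first: P(1 - 0.204·0.531) = 823 - 0.204·825.
So P* = 655/0.892 = 734, and then Q* = 825 - 0.531·734 = 435.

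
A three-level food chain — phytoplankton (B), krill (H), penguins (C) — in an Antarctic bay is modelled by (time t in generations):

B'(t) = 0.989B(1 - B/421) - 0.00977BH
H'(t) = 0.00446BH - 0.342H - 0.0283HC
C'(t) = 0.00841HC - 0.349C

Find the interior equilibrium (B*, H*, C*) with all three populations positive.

From dC/dt = 0: 0.00841H* = 0.349, so H* = 41.5.
From dB/dt = 0: 0.989(1 - B*/421) = 0.00977·41.5, giving B* = 421·(1 - 0.41) = 248.
From dH/dt = 0: 0.00446·248 - 0.342 = 0.0283C*, so C* = 0.766/0.0283 = 27.1.

B* ≈ 248, H* ≈ 41.5, C* ≈ 27.1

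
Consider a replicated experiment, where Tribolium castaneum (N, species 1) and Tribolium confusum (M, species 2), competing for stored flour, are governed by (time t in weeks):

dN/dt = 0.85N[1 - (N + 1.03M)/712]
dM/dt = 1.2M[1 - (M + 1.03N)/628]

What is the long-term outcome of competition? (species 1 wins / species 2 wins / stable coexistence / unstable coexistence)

Compare the nullcline intercepts: K1/α12 = 712/1.03 = 691 > K2 = 628; K2/α21 = 628/1.03 = 610 < K1 = 712.
Since the inequalities point opposite ways, species 1 can invade but species 2 cannot.

species 1 excludes species 2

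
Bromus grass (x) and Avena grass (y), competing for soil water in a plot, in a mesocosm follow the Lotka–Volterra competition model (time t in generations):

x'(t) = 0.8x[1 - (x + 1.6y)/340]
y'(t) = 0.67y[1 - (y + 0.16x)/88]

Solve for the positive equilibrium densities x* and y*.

x* ≈ 268, y* ≈ 45.2

Setting both brackets to zero gives the nullclines x + 1.6y = 340 and 0.16x + y = 88.
Substituting y = 88 - 0.16x into the first: x(1 - 1.6·0.16) = 340 - 1.6·88.
So x* = 199/0.744 = 268, and then y* = 88 - 0.16·268 = 45.2.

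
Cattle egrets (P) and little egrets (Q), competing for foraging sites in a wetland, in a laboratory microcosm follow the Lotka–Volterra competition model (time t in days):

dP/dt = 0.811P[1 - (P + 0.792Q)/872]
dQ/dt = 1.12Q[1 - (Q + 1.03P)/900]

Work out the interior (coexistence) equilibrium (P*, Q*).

P* ≈ 864, Q* ≈ 9.99

Setting both brackets to zero gives the nullclines P + 0.792Q = 872 and 1.03P + Q = 900.
Substituting Q = 900 - 1.03P into the first: P(1 - 0.792·1.03) = 872 - 0.792·900.
So P* = 159/0.184 = 864, and then Q* = 900 - 1.03·864 = 9.99.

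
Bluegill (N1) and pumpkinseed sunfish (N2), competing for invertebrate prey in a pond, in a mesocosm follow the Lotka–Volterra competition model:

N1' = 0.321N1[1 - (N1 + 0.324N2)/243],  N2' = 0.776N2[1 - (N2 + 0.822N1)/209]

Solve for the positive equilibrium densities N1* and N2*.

Setting both brackets to zero gives the nullclines N1 + 0.324N2 = 243 and 0.822N1 + N2 = 209.
Substituting N2 = 209 - 0.822N1 into the first: N1(1 - 0.324·0.822) = 243 - 0.324·209.
So N1* = 175/0.734 = 239, and then N2* = 209 - 0.822·239 = 12.6.

N1* ≈ 239, N2* ≈ 12.6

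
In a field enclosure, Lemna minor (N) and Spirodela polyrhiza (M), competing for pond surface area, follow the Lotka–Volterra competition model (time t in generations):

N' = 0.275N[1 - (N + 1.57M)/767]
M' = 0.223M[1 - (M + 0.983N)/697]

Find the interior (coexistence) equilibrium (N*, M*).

N* ≈ 602, M* ≈ 105

Setting both brackets to zero gives the nullclines N + 1.57M = 767 and 0.983N + M = 697.
Substituting M = 697 - 0.983N into the first: N(1 - 1.57·0.983) = 767 - 1.57·697.
So N* = -327/-0.543 = 602, and then M* = 697 - 0.983·602 = 105.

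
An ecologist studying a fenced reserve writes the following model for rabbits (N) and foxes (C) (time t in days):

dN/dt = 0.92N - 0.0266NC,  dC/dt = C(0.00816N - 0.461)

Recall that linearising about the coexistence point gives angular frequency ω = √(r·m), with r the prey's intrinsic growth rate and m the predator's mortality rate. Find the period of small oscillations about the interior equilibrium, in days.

Here r = 0.92 and m = 0.461, so r·m = 0.424.
ω = √0.424 = 0.651 per day, hence T = 2π/ω ≈ 9.65 days.

T ≈ 9.65 days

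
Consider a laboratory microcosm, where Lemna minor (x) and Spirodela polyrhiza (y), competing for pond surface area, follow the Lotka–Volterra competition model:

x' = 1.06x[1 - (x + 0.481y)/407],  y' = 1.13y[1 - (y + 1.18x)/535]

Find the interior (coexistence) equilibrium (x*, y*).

Setting both brackets to zero gives the nullclines x + 0.481y = 407 and 1.18x + y = 535.
Substituting y = 535 - 1.18x into the first: x(1 - 0.481·1.18) = 407 - 0.481·535.
So x* = 150/0.432 = 346, and then y* = 535 - 1.18·346 = 127.

x* ≈ 346, y* ≈ 127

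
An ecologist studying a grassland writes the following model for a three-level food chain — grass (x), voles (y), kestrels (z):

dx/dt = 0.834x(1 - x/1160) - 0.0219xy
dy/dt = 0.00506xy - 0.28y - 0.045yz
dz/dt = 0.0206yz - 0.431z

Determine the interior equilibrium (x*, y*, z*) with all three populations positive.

From dz/dt = 0: 0.0206y* = 0.431, so y* = 20.9.
From dx/dt = 0: 0.834(1 - x*/1160) = 0.0219·20.9, giving x* = 1160·(1 - 0.549) = 523.
From dy/dt = 0: 0.00506·523 - 0.28 = 0.045z*, so z* = 2.36/0.045 = 52.6.

x* ≈ 523, y* ≈ 20.9, z* ≈ 52.6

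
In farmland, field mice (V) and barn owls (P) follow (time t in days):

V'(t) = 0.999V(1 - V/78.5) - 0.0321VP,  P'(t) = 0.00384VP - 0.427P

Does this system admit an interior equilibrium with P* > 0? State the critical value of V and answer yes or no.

The predator equation gives dP/dt > 0 only when V > 0.427/0.00384 = 111.
Without the predator, V → K = 78.5. Since 78.5 < 111, the predator cannot invade.

Threshold V = 111; K < 111, so no, the predator goes extinct.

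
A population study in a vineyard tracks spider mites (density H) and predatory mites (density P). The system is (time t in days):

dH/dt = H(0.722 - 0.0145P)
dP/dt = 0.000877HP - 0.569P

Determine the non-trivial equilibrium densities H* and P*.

Set dP/dt = 0 with P > 0: 0.000877H - 0.569 = 0, so H* = 0.569/0.000877 = 649.
Set dH/dt = 0 with H > 0: 0.722 - 0.0145P = 0, so P* = 0.722/0.0145 = 49.8.

H* ≈ 649, P* ≈ 49.8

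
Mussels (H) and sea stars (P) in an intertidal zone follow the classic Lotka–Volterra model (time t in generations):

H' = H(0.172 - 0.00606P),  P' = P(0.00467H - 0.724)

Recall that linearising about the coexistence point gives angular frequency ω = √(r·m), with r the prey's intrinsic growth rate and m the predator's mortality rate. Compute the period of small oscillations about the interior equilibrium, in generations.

T ≈ 17.8 generations

Here r = 0.172 and m = 0.724, so r·m = 0.125.
ω = √0.125 = 0.353 per generation, hence T = 2π/ω ≈ 17.8 generations.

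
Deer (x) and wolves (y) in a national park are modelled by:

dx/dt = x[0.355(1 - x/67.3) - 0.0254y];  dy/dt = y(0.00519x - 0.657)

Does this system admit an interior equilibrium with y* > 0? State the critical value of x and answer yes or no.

Threshold x = 127; K < 127, so no, the predator goes extinct.

The predator equation gives dy/dt > 0 only when x > 0.657/0.00519 = 127.
Without the predator, x → K = 67.3. Since 67.3 < 127, the predator cannot invade.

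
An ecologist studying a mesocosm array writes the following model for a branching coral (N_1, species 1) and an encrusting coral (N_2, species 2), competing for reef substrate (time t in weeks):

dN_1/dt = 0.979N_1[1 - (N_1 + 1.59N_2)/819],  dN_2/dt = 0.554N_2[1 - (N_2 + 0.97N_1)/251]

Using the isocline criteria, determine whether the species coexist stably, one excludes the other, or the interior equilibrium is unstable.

Compare the nullcline intercepts: K1/α12 = 819/1.59 = 515 > K2 = 251; K2/α21 = 251/0.97 = 259 < K1 = 819.
Since the inequalities point opposite ways, species 1 can invade but species 2 cannot.

species 1 excludes species 2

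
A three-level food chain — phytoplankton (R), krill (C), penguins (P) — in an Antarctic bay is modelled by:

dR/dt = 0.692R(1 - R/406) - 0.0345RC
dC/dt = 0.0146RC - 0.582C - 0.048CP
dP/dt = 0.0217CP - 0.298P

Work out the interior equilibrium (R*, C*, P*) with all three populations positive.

From dP/dt = 0: 0.0217C* = 0.298, so C* = 13.7.
From dR/dt = 0: 0.692(1 - R*/406) = 0.0345·13.7, giving R* = 406·(1 - 0.685) = 128.
From dC/dt = 0: 0.0146·128 - 0.582 = 0.048P*, so P* = 1.29/0.048 = 26.8.

R* ≈ 128, C* ≈ 13.7, P* ≈ 26.8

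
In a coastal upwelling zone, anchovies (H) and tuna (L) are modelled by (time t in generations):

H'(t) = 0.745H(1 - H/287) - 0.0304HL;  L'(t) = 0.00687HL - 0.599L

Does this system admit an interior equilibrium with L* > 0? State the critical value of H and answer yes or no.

Threshold H = 87.2; K > 87.2, so yes, the predator persists.

The predator equation gives dL/dt > 0 only when H > 0.599/0.00687 = 87.2.
Without the predator, H → K = 287. Since 287 > 87.2, the predator can invade and persist.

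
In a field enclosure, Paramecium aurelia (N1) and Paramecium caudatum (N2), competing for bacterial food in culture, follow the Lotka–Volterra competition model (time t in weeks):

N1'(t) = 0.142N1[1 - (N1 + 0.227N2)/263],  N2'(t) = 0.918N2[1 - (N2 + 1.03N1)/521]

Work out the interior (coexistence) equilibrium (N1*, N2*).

Setting both brackets to zero gives the nullclines N1 + 0.227N2 = 263 and 1.03N1 + N2 = 521.
Substituting N2 = 521 - 1.03N1 into the first: N1(1 - 0.227·1.03) = 263 - 0.227·521.
So N1* = 145/0.766 = 189, and then N2* = 521 - 1.03·189 = 326.

N1* ≈ 189, N2* ≈ 326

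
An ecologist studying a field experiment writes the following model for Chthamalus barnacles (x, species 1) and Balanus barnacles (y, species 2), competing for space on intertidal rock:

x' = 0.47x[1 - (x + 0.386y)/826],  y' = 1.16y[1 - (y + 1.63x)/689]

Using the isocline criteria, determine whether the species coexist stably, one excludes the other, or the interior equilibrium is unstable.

Compare the nullcline intercepts: K1/α12 = 826/0.386 = 2140 > K2 = 689; K2/α21 = 689/1.63 = 423 < K1 = 826.
Since the inequalities point opposite ways, species 1 can invade but species 2 cannot.

species 1 excludes species 2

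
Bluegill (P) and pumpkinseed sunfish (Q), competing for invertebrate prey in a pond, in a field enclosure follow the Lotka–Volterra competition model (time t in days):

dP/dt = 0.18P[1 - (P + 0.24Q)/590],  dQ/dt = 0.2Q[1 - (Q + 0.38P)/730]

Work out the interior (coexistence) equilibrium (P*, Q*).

Setting both brackets to zero gives the nullclines P + 0.24Q = 590 and 0.38P + Q = 730.
Substituting Q = 730 - 0.38P into the first: P(1 - 0.24·0.38) = 590 - 0.24·730.
So P* = 415/0.909 = 456, and then Q* = 730 - 0.38·456 = 557.

P* ≈ 456, Q* ≈ 557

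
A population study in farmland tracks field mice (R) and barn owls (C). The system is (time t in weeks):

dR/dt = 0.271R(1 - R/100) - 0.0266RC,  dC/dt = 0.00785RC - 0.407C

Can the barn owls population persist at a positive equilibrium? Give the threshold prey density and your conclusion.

The predator equation gives dC/dt > 0 only when R > 0.407/0.00785 = 51.8.
Without the predator, R → K = 100. Since 100 > 51.8, the predator can invade and persist.

Threshold R = 51.8; K > 51.8, so yes, the predator persists.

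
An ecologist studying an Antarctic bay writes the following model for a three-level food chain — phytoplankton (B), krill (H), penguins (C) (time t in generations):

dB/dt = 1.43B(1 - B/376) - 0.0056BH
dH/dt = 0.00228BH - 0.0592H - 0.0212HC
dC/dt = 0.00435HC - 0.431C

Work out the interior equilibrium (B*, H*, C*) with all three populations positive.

From dC/dt = 0: 0.00435H* = 0.431, so H* = 99.1.
From dB/dt = 0: 1.43(1 - B*/376) = 0.0056·99.1, giving B* = 376·(1 - 0.388) = 230.
From dH/dt = 0: 0.00228·230 - 0.0592 = 0.0212C*, so C* = 0.465/0.0212 = 22.

B* ≈ 230, H* ≈ 99.1, C* ≈ 22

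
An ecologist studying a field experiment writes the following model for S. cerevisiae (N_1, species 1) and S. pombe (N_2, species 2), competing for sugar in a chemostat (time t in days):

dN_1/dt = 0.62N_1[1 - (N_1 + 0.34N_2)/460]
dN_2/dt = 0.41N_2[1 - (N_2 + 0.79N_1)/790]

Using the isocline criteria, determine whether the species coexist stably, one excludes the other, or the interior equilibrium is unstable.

Compare the nullcline intercepts: K1/α12 = 460/0.34 = 1350 > K2 = 790; K2/α21 = 790/0.79 = 1000 > K1 = 460.
Since both inequalities hold, each species can invade when rare, so the interior equilibrium is stable.

stable coexistence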